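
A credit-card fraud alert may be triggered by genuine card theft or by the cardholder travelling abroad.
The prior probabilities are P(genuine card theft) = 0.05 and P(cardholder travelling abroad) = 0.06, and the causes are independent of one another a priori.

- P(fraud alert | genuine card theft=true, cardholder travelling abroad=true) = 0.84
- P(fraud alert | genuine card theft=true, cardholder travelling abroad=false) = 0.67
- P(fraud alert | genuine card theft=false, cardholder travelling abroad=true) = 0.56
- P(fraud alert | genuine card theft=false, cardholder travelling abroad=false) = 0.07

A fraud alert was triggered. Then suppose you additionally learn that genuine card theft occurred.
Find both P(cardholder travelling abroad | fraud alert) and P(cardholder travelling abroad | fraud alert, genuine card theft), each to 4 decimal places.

Weight on cardholder travelling abroad=true, given the evidence: 0.031920 + 0.002520 = 0.034440
The normalizing constant is 0.07·0.95·0.94 + 0.56·0.95·0.06 + 0.67·0.05·0.94 + 0.84·0.05·0.06 = 0.128440
P(cardholder travelling abroad | fraud alert) = 0.034440/0.128440 ≈ 0.2681

Now condition on the additional information:
Sum P(fraud alert|·) weighted by the priors over both values of cardholder travelling abroad:
  P(fraud alert | genuine card theft) = 0.67*0.94 + 0.84*0.06
        = 0.629800 + 0.050400 = 0.680200
Configurations with cardholder travelling abroad contribute 0.050400, so
  P(cardholder travelling abroad | fraud alert, genuine card theft) = 0.050400 / 0.680200 ≈ 0.0741

P(cardholder travelling abroad | fraud alert) ≈ 0.2681; P(cardholder travelling abroad | fraud alert, genuine card theft) ≈ 0.0741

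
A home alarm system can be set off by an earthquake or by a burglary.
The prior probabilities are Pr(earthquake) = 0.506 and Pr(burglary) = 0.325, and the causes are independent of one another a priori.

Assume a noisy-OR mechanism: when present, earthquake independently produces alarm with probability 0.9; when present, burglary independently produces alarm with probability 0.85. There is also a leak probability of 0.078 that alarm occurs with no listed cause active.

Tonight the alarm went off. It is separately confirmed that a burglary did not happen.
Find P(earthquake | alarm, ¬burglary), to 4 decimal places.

Under noisy-OR, P(alarm | causes) = 1 − (1−0.078)·∏(1−qᵢ) over the active causes.
P(alarm | ¬burglary) = 0.078*0.494 + 0.9078*0.506 = 0.038532 + 0.459347 = 0.497879
The earthquake-present share is 0.9078*0.506 = 0.459347.
Hence the posterior is 0.459347/0.497879 ≈ 0.9226.

P(earthquake | alarm, ¬burglary) ≈ 0.9226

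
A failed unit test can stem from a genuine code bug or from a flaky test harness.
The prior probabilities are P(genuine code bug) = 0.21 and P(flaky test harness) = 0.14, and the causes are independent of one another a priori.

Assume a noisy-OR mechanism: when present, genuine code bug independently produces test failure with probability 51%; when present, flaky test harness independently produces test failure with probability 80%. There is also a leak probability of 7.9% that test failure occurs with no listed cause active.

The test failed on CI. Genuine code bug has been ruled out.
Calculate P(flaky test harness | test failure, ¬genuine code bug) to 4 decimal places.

Under noisy-OR, P(test failure | causes) = 1 − (1−0.079)·∏(1−qᵢ) over the active causes.
P(test failure | ¬genuine code bug) = 0.079·0.86 + 0.8158·0.14 = 0.067940 + 0.114212 = 0.182152
Restricting to configurations with flaky test harness present: 0.8158·0.14 = 0.114212.
So P(flaky test harness | test failure, ¬genuine code bug) = 0.114212/0.182152 ≈ 0.6270.

P(flaky test harness | test failure, ¬genuine code bug) ≈ 0.6270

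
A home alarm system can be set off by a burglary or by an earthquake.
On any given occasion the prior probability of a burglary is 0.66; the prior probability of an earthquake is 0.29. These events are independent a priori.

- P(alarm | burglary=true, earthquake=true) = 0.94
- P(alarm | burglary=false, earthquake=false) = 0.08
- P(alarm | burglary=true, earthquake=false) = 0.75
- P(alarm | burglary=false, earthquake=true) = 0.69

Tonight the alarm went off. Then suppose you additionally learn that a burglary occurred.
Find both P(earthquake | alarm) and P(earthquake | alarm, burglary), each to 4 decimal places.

P(alarm) = 0.08×0.34×0.71 + 0.69×0.34×0.29 + 0.75×0.66×0.71 + 0.94×0.66×0.29 = 0.019312 + 0.068034 + 0.351450 + 0.179916 = 0.618712
Of this, 0.247950 comes from 0.068034 + 0.179916 (the earthquake=true cases).
P(earthquake | alarm) = 0.247950 / 0.618712 ≈ 0.4008

With the extra evidence:
By total probability over both values of earthquake:
  P(alarm | burglary) = 0.75*0.71 + 0.94*0.29
        = 0.532500 + 0.272600 = 0.805100
Configurations with earthquake contribute 0.272600, so
  P(earthquake | alarm, burglary) = 0.272600 / 0.805100 ≈ 0.3386
Conditioning on burglary lowers the posterior on earthquake: the classic explaining-away effect in a common-effect structure.

P(earthquake | alarm) ≈ 0.4008; P(earthquake | alarm, burglary) ≈ 0.3386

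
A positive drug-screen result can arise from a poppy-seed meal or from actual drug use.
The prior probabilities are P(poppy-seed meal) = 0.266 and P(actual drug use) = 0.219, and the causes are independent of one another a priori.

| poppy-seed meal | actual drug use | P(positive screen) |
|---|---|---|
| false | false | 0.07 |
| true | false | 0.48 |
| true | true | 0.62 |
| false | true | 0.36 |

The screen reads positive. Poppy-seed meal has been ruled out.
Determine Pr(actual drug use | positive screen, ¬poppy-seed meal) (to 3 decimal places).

Weight on actual drug use=true, given the evidence: 0.36*0.219 = 0.078840
The normalizing constant is 0.07*0.781 + 0.36*0.219 = 0.133510
P(actual drug use | positive screen, ¬poppy-seed meal) = 0.078840/0.133510 ≈ 0.591

Pr(actual drug use | positive screen, ¬poppy-seed meal) ≈ 0.591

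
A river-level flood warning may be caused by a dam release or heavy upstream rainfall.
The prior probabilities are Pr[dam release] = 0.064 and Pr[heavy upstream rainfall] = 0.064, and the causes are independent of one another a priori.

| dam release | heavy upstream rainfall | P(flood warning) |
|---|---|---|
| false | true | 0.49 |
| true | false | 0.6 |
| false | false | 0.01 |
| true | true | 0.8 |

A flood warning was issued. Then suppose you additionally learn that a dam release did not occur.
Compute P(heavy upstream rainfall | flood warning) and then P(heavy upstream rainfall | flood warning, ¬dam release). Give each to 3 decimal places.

P(flood warning) = 0.01×0.936×0.936 + 0.49×0.936×0.064 + 0.6×0.064×0.936 + 0.8×0.064×0.064 = 0.008761 + 0.029353 + 0.035942 + 0.003277 = 0.077333
Of this, 0.032630 comes from 0.029353 + 0.003277 (the heavy upstream rainfall=true cases).
Hence the posterior is 0.032630/0.077333 ≈ 0.422.

With the extra evidence:
Numerator (weight on configurations with heavy upstream rainfall): 0.49*0.064 = 0.031360
Normalizer over all consistent configurations: 0.01*0.936 + 0.49*0.064 = 0.040720
Posterior = 0.031360 / 0.040720 ≈ 0.770
Ruling out dam release raises the posterior on heavy upstream rainfall — the flip side of explaining away.

P(heavy upstream rainfall | flood warning) ≈ 0.422; P(heavy upstream rainfall | flood warning, ¬dam release) ≈ 0.770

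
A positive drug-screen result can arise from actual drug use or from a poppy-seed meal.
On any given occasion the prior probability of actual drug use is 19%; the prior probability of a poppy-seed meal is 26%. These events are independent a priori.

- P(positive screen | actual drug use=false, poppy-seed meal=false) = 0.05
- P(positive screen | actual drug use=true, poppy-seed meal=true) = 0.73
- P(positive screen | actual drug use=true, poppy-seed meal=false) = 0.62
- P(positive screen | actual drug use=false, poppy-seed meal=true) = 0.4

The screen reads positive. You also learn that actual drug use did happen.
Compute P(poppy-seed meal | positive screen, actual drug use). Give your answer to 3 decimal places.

P(positive screen | actual drug use) = 0.62*0.74 + 0.73*0.26 = 0.458800 + 0.189800 = 0.648600
Of this, 0.189800 comes from 0.73*0.26 (the poppy-seed meal=true cases).
P(poppy-seed meal | positive screen, actual drug use) = 0.189800 / 0.648600 ≈ 0.293

P(poppy-seed meal | positive screen, actual drug use) ≈ 0.293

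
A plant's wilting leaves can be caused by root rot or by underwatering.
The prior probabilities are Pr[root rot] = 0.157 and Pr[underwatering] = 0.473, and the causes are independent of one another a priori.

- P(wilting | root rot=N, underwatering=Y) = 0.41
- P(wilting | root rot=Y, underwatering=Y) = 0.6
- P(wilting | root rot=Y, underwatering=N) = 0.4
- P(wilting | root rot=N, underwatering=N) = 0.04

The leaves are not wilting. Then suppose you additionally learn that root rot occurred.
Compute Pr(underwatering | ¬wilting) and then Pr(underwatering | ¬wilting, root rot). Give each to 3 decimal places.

P(¬wilting) = 0.96·0.843·0.527 + 0.59·0.843·0.473 + 0.6·0.157·0.527 + 0.4·0.157·0.473 = 0.426491 + 0.235256 + 0.049643 + 0.029704 = 0.741094
Of this, 0.264960 comes from 0.235256 + 0.029704 (the underwatering=true cases).
So P(underwatering | ¬wilting) = 0.264960/0.741094 ≈ 0.358.

Now condition on the additional information:
P(¬wilting | root rot) = 0.6*0.527 + 0.4*0.473 = 0.316200 + 0.189200 = 0.505400
Restricting to configurations with underwatering present: 0.4*0.473 = 0.189200.
So P(underwatering | ¬wilting, root rot) = 0.189200/0.505400 ≈ 0.374.

Pr(underwatering | ¬wilting) ≈ 0.358; Pr(underwatering | ¬wilting, root rot) ≈ 0.374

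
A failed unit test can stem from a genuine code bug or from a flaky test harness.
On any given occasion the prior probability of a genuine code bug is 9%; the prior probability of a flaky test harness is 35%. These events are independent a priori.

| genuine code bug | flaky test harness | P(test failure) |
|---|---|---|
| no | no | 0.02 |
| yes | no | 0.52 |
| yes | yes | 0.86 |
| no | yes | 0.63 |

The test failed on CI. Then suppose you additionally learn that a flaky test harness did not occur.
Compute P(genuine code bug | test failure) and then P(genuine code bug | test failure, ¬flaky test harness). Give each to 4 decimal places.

P(test failure) = 0.02·0.91·0.65 + 0.63·0.91·0.35 + 0.52·0.09·0.65 + 0.86·0.09·0.35 = 0.011830 + 0.200655 + 0.030420 + 0.027090 = 0.269995
The genuine code bug-present share is 0.030420 + 0.027090 = 0.057510.
Hence the posterior is 0.057510/0.269995 ≈ 0.2130.

Now condition on the additional information:
Enumerate both values of genuine code bug and weight by the priors:
  P(test failure | ¬flaky test harness) = 0.02×0.91 + 0.52×0.09
        = 0.018200 + 0.046800 = 0.065000
Configurations with genuine code bug contribute 0.046800, so
  P(genuine code bug | test failure, ¬flaky test harness) = 0.046800 / 0.065000 ≈ 0.7200

P(genuine code bug | test failure) ≈ 0.2130; P(genuine code bug | test failure, ¬flaky test harness) ≈ 0.7200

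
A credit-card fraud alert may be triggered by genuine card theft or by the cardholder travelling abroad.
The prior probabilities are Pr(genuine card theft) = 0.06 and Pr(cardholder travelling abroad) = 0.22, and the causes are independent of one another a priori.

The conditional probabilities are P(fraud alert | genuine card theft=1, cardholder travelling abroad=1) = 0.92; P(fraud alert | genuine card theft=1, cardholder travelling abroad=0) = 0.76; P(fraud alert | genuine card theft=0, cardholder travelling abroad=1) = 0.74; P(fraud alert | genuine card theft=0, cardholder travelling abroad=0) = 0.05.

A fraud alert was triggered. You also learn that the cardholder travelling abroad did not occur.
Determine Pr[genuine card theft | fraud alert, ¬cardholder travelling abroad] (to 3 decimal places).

For the numerator, keep only genuine card theft=true terms: 0.76*0.06 = 0.045600
The normalizing constant is 0.05*0.94 + 0.76*0.06 = 0.092600
P(genuine card theft | fraud alert, ¬cardholder travelling abroad) = 0.045600/0.092600 ≈ 0.492

Pr[genuine card theft | fraud alert, ¬cardholder travelling abroad] ≈ 0.492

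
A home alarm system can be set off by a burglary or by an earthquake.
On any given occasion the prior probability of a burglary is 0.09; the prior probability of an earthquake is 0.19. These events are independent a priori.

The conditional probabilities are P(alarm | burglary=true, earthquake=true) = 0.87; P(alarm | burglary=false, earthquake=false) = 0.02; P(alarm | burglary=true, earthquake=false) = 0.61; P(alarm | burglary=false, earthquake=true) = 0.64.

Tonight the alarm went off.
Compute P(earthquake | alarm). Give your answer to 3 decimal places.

By total probability over the 4 (burglary, earthquake) configurations:
  P(alarm) = 0.02*0.91*0.81 + 0.64*0.91*0.19 + 0.61*0.09*0.81 + 0.87*0.09*0.19
        = 0.014742 + 0.110656 + 0.044469 + 0.014877 = 0.184744
Configurations with earthquake contribute 0.125533, so
  P(earthquake | alarm) = 0.125533 / 0.184744 ≈ 0.679

P(earthquake | alarm) ≈ 0.679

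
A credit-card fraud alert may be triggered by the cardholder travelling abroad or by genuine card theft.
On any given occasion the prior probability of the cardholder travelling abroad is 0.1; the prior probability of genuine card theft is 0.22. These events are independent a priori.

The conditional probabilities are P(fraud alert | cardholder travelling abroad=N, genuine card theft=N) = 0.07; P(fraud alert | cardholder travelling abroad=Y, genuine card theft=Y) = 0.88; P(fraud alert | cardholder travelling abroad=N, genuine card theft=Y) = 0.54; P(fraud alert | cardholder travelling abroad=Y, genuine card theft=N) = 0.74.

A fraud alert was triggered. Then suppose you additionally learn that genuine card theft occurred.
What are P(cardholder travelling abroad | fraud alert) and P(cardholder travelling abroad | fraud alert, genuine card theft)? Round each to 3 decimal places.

P(cardholder travelling abroad | fraud alert) ≈ 0.331; P(cardholder travelling abroad | fraud alert, genuine card theft) ≈ 0.153

P(fraud alert) = 0.07×0.9×0.78 + 0.54×0.9×0.22 + 0.74×0.1×0.78 + 0.88×0.1×0.22 = 0.049140 + 0.106920 + 0.057720 + 0.019360 = 0.233140
Restricting to configurations with cardholder travelling abroad present: 0.057720 + 0.019360 = 0.077080.
P(cardholder travelling abroad | fraud alert) = 0.077080 / 0.233140 ≈ 0.331

With the extra evidence:
P(fraud alert | genuine card theft) = 0.54×0.9 + 0.88×0.1 = 0.486000 + 0.088000 = 0.574000
Restricting to configurations with cardholder travelling abroad present: 0.88×0.1 = 0.088000.
P(cardholder travelling abroad | fraud alert, genuine card theft) = 0.088000 / 0.574000 ≈ 0.153
— genuine card theft explains away the evidence for cardholder travelling abroad.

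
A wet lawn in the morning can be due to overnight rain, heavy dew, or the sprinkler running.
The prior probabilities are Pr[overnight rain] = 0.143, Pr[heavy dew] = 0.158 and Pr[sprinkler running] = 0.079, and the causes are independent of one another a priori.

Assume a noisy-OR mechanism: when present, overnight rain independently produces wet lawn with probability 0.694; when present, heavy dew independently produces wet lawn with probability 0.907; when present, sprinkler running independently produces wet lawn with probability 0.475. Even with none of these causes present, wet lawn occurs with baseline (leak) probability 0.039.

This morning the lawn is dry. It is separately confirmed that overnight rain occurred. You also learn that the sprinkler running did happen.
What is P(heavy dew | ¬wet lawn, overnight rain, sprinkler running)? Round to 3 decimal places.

Under noisy-OR, P(wet lawn | causes) = 1 − (1−0.039)·∏(1−qᵢ) over the active causes.
P(¬wet lawn | overnight rain, sprinkler running) = 0.154385·0.842 + 0.014358·0.158 = 0.129992 + 0.002269 = 0.132261
Of this, 0.002269 comes from 0.014358·0.158 (the heavy dew=true cases).
Hence the posterior is 0.002269/0.132261 ≈ 0.017.

P(heavy dew | ¬wet lawn, overnight rain, sprinkler running) ≈ 0.017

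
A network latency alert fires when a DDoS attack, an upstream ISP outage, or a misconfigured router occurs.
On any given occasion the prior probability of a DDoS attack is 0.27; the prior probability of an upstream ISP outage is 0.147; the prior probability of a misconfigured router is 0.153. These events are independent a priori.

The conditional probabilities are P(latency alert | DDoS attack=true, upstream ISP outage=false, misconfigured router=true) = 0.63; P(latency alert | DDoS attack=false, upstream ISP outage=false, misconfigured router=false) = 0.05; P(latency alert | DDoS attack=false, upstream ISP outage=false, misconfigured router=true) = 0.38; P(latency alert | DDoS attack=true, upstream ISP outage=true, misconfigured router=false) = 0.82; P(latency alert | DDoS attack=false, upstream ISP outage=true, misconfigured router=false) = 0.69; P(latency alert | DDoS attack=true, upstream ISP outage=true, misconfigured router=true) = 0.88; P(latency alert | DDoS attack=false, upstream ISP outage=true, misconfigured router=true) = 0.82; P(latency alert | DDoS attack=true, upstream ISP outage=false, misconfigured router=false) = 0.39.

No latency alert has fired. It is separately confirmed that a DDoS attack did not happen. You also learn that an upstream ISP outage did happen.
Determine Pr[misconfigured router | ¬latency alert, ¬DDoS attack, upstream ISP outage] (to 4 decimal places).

Pr[misconfigured router | ¬latency alert, ¬DDoS attack, upstream ISP outage] ≈ 0.0949

P(¬latency alert | ¬DDoS attack, upstream ISP outage) = 0.31*0.847 + 0.18*0.153 = 0.262570 + 0.027540 = 0.290110
Of this, 0.027540 comes from 0.18*0.153 (the misconfigured router=true cases).
So P(misconfigured router | ¬latency alert, ¬DDoS attack, upstream ISP outage) = 0.027540/0.290110 ≈ 0.0949.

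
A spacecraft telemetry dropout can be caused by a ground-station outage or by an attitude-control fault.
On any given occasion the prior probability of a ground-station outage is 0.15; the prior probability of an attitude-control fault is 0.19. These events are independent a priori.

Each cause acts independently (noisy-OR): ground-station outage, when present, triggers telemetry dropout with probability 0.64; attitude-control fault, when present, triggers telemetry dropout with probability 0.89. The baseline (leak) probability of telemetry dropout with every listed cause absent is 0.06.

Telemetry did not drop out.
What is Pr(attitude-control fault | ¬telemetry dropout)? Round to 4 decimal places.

Pr(attitude-control fault | ¬telemetry dropout) ≈ 0.0252

Under noisy-OR, P(telemetry dropout | causes) = 1 − (1−0.06)·∏(1−qᵢ) over the active causes.
Numerator (weight on configurations with attitude-control fault): 0.016699 + 0.001061 = 0.017760
Denominator P(¬telemetry dropout): 0.94×0.85×0.81 + 0.1034×0.85×0.19 + 0.3384×0.15×0.81 + 0.037224×0.15×0.19 = 0.706066
Posterior = 0.017760 / 0.706066 ≈ 0.0252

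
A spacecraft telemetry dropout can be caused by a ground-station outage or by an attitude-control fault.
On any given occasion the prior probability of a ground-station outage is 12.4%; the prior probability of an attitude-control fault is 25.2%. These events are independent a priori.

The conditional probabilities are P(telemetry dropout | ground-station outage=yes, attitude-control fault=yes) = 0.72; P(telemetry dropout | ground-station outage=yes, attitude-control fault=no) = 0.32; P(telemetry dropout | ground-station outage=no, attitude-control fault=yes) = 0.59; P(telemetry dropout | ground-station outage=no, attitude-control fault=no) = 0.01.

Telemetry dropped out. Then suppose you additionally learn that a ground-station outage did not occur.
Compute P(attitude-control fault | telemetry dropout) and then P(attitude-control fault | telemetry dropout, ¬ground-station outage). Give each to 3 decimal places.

Weight on attitude-control fault=true, given the evidence: 0.130244 + 0.022499 = 0.152743
Normalizer over all consistent configurations: 0.01*0.876*0.748 + 0.59*0.876*0.252 + 0.32*0.124*0.748 + 0.72*0.124*0.252 = 0.188976
P(attitude-control fault | telemetry dropout) = 0.152743/0.188976 ≈ 0.808

Now also conditioning on ground-station outage≠true:
For the numerator, keep only attitude-control fault=true terms: 0.59×0.252 = 0.148680
Normalizer over all consistent configurations: 0.01×0.748 + 0.59×0.252 = 0.156160
P(attitude-control fault | telemetry dropout, ¬ground-station outage) = 0.148680/0.156160 ≈ 0.952

P(attitude-control fault | telemetry dropout) ≈ 0.808; P(attitude-control fault | telemetry dropout, ¬ground-station outage) ≈ 0.952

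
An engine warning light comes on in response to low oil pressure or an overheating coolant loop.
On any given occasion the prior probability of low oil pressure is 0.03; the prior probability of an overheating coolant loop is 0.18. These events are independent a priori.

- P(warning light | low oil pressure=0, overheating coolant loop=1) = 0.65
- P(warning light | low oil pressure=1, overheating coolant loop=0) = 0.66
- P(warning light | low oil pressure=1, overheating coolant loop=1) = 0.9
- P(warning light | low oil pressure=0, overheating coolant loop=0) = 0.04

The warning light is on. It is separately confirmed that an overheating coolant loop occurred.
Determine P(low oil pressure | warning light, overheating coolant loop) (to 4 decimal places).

P(low oil pressure | warning light, overheating coolant loop) ≈ 0.0411

By total probability over both values of low oil pressure:
  P(warning light | overheating coolant loop) = 0.65*0.97 + 0.9*0.03
        = 0.630500 + 0.027000 = 0.657500
The terms with low oil pressure present sum to 0.027000, so
  P(low oil pressure | warning light, overheating coolant loop) = 0.027000 / 0.657500 ≈ 0.0411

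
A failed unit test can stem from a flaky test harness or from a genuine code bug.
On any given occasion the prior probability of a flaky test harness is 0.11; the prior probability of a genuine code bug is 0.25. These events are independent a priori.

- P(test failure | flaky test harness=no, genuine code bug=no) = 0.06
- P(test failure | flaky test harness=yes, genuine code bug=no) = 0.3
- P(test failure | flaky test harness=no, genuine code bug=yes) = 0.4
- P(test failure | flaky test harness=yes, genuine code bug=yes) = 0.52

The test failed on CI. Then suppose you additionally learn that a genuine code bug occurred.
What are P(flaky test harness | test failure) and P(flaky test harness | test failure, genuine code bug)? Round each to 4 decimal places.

P(flaky test harness | test failure) ≈ 0.2323; P(flaky test harness | test failure, genuine code bug) ≈ 0.1384

P(test failure) = 0.06×0.89×0.75 + 0.4×0.89×0.25 + 0.3×0.11×0.75 + 0.52×0.11×0.25 = 0.040050 + 0.089000 + 0.024750 + 0.014300 = 0.168100
Restricting to configurations with flaky test harness present: 0.024750 + 0.014300 = 0.039050.
Hence the posterior is 0.039050/0.168100 ≈ 0.2323.

Now also conditioning on genuine code bug=true:
P(test failure | genuine code bug) = 0.4·0.89 + 0.52·0.11 = 0.356000 + 0.057200 = 0.413200
Of this, 0.057200 comes from 0.52·0.11 (the flaky test harness=true cases).
P(flaky test harness | test failure, genuine code bug) = 0.057200 / 0.413200 ≈ 0.1384
Conditioning on genuine code bug lowers the posterior on flaky test harness: the classic explaining-away effect in a common-effect structure.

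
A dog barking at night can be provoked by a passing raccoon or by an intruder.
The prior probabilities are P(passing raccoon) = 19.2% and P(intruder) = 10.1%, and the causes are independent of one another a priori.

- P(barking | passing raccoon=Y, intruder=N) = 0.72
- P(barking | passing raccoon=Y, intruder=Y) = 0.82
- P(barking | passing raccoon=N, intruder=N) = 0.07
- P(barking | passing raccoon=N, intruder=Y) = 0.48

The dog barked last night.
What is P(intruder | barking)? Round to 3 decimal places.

P(intruder | barking) ≈ 0.239

For the numerator, keep only intruder=true terms: 0.039172 + 0.015901 = 0.055073
The normalizing constant is 0.07×0.808×0.899 + 0.48×0.808×0.101 + 0.72×0.192×0.899 + 0.82×0.192×0.101 = 0.230198
P(intruder | barking) = 0.055073/0.230198 ≈ 0.239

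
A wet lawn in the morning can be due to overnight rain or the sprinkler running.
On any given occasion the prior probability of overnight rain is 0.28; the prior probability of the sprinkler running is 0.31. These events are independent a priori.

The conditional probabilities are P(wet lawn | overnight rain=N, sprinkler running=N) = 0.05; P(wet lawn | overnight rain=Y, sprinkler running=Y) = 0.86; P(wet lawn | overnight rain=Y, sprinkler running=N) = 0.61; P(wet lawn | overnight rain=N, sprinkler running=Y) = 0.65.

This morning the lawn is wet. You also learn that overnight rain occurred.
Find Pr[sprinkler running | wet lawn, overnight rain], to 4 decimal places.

Pr[sprinkler running | wet lawn, overnight rain] ≈ 0.3878

P(wet lawn | overnight rain) = 0.61×0.69 + 0.86×0.31 = 0.420900 + 0.266600 = 0.687500
The sprinkler running-present share is 0.86×0.31 = 0.266600.
So P(sprinkler running | wet lawn, overnight rain) = 0.266600/0.687500 ≈ 0.3878.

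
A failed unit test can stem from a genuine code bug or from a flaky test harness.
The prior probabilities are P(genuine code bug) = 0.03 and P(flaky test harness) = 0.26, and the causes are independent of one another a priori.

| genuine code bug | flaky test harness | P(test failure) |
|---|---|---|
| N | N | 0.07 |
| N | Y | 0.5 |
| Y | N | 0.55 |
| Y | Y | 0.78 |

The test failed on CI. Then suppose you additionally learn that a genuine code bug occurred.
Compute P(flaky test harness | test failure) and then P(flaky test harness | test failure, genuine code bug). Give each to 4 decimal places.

By total probability over the 4 (genuine code bug, flaky test harness) configurations:
  P(test failure) = 0.07*0.97*0.74 + 0.5*0.97*0.26 + 0.55*0.03*0.74 + 0.78*0.03*0.26
        = 0.050246 + 0.126100 + 0.012210 + 0.006084 = 0.194640
Keeping only the flaky test harness-present terms gives 0.132184, so
  P(flaky test harness | test failure) = 0.132184 / 0.194640 ≈ 0.6791

Now also conditioning on genuine code bug=true:
For the numerator, keep only flaky test harness=true terms: 0.78·0.26 = 0.202800
Normalizer over all consistent configurations: 0.55·0.74 + 0.78·0.26 = 0.609800
P(flaky test harness | test failure, genuine code bug) = 0.202800/0.609800 ≈ 0.3326

P(flaky test harness | test failure) ≈ 0.6791; P(flaky test harness | test failure, genuine code bug) ≈ 0.3326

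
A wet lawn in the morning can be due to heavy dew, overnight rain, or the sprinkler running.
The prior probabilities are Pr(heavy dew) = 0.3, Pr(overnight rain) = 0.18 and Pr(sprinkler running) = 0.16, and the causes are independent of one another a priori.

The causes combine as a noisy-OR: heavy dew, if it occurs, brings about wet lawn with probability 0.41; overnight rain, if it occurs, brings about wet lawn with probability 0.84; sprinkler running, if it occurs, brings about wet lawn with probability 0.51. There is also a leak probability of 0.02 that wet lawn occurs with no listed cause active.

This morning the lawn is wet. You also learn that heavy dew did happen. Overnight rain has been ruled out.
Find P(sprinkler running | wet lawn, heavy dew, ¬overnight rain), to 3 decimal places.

Under noisy-OR, P(wet lawn | causes) = 1 − (1−0.02)·∏(1−qᵢ) over the active causes.
For the numerator, keep only sprinkler running=true terms: 0.716682*0.16 = 0.114669
Denominator P(wet lawn | heavy dew, ¬overnight rain): 0.4218*0.84 + 0.716682*0.16 = 0.468981
P(sprinkler running | wet lawn, heavy dew, ¬overnight rain) = 0.114669/0.468981 ≈ 0.245

P(sprinkler running | wet lawn, heavy dew, ¬overnight rain) ≈ 0.245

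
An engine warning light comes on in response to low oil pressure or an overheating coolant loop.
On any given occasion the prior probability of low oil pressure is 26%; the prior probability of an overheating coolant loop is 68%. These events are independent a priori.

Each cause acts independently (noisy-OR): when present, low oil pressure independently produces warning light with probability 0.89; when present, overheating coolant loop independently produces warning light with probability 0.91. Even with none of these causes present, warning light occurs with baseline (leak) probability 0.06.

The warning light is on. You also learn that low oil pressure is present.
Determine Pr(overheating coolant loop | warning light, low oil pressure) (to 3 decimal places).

Pr(overheating coolant loop | warning light, low oil pressure) ≈ 0.701

Under noisy-OR, P(warning light | causes) = 1 − (1−0.06)·∏(1−qᵢ) over the active causes.
Weight on overheating coolant loop=true, given the evidence: 0.990694*0.68 = 0.673672
The normalizing constant is 0.8966*0.32 + 0.990694*0.68 = 0.960584
P(overheating coolant loop | warning light, low oil pressure) = 0.673672/0.960584 ≈ 0.701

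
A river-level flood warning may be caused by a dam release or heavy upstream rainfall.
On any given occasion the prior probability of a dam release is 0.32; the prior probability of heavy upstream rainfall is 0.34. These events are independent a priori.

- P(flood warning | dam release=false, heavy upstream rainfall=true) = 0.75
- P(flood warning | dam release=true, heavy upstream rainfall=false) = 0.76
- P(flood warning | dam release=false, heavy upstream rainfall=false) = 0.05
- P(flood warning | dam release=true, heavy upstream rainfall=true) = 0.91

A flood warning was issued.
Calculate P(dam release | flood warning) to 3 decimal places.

By total probability over the 4 (dam release, heavy upstream rainfall) configurations:
  P(flood warning) = 0.05*0.68*0.66 + 0.75*0.68*0.34 + 0.76*0.32*0.66 + 0.91*0.32*0.34
        = 0.022440 + 0.173400 + 0.160512 + 0.099008 = 0.455360
Keeping only the dam release-present terms gives 0.259520, so
  P(dam release | flood warning) = 0.259520 / 0.455360 ≈ 0.570

P(dam release | flood warning) ≈ 0.570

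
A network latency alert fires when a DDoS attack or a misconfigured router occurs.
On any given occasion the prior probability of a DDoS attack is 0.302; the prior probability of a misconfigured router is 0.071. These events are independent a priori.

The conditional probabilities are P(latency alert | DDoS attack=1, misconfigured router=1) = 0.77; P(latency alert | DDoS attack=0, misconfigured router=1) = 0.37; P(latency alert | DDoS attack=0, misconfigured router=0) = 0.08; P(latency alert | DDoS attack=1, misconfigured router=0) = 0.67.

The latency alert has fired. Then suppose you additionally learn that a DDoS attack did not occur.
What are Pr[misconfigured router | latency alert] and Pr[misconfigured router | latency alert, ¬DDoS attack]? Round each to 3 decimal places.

Enumerate the 4 (DDoS attack, misconfigured router) configurations and weight by the priors:
  P(latency alert) = 0.08×0.698×0.929 + 0.37×0.698×0.071 + 0.67×0.302×0.929 + 0.77×0.302×0.071
        = 0.051875 + 0.018336 + 0.187974 + 0.016510 = 0.274695
Keeping only the misconfigured router-present terms gives 0.034846, so
  P(misconfigured router | latency alert) = 0.034846 / 0.274695 ≈ 0.127

Now also conditioning on DDoS attack≠true:
For the numerator, keep only misconfigured router=true terms: 0.37·0.071 = 0.026270
Denominator P(latency alert | ¬DDoS attack): 0.08·0.929 + 0.37·0.071 = 0.100590
P(misconfigured router | latency alert, ¬DDoS attack) = 0.026270/0.100590 ≈ 0.261

Pr[misconfigured router | latency alert] ≈ 0.127; Pr[misconfigured router | latency alert, ¬DDoS attack] ≈ 0.261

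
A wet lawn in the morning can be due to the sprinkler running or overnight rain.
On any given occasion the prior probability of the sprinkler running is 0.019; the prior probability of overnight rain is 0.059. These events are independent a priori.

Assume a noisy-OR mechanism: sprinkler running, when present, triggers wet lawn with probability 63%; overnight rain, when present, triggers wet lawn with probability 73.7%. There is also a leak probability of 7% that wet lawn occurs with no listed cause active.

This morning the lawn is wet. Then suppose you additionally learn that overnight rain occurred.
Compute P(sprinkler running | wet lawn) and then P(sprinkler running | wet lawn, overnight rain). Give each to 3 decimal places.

Under noisy-OR, P(wet lawn | causes) = 1 − (1−0.07)·∏(1−qᵢ) over the active causes.
P(wet lawn) = 0.07×0.981×0.941 + 0.75541×0.981×0.059 + 0.6559×0.019×0.941 + 0.909502×0.019×0.059 = 0.064618 + 0.043722 + 0.011727 + 0.001020 = 0.121087
Restricting to configurations with sprinkler running present: 0.011727 + 0.001020 = 0.012747.
Hence the posterior is 0.012747/0.121087 ≈ 0.105.

Now also conditioning on overnight rain=true:
P(wet lawn | overnight rain) = 0.75541×0.981 + 0.909502×0.019 = 0.741057 + 0.017281 = 0.758338
The sprinkler running-present share is 0.909502×0.019 = 0.017281.
Hence the posterior is 0.017281/0.758338 ≈ 0.023.
— overnight rain explains away the evidence for sprinkler running.

P(sprinkler running | wet lawn) ≈ 0.105; P(sprinkler running | wet lawn, overnight rain) ≈ 0.023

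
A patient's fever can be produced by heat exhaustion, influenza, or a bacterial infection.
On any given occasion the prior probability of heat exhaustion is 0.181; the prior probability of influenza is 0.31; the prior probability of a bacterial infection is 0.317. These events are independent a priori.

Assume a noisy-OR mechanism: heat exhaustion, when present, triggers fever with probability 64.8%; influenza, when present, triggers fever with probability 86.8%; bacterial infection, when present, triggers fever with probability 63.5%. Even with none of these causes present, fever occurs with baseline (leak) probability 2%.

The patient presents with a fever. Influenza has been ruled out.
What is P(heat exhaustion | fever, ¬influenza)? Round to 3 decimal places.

P(heat exhaustion | fever, ¬influenza) ≈ 0.424

Under noisy-OR, P(fever | causes) = 1 − (1−0.02)·∏(1−qᵢ) over the active causes.
Enumerate the 4 (heat exhaustion, bacterial infection) configurations and weight by the priors:
  P(fever | ¬influenza) = 0.02*0.819*0.683 + 0.6423*0.819*0.317 + 0.65504*0.181*0.683 + 0.87409*0.181*0.317
        = 0.011188 + 0.166756 + 0.080978 + 0.050153 = 0.309075
Keeping only the heat exhaustion-present terms gives 0.131131, so
  P(heat exhaustion | fever, ¬influenza) = 0.131131 / 0.309075 ≈ 0.424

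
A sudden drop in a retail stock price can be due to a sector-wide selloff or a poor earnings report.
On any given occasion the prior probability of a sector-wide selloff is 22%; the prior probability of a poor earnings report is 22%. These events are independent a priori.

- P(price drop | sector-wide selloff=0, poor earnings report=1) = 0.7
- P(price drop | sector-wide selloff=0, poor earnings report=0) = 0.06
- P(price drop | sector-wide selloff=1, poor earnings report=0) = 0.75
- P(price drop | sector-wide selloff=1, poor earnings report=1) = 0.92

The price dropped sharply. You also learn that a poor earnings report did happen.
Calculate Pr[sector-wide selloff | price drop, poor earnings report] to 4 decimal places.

Pr[sector-wide selloff | price drop, poor earnings report] ≈ 0.2704

Weight on sector-wide selloff=true, given the evidence: 0.92·0.22 = 0.202400
The normalizing constant is 0.7·0.78 + 0.92·0.22 = 0.748400
P(sector-wide selloff | price drop, poor earnings report) = 0.202400/0.748400 ≈ 0.2704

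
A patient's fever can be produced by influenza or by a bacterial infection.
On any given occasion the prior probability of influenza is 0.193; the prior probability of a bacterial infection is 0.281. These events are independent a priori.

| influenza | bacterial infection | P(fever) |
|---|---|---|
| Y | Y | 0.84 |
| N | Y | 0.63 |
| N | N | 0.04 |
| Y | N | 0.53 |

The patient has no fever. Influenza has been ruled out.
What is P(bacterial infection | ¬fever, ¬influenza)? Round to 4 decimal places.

P(bacterial infection | ¬fever, ¬influenza) ≈ 0.1309

Numerator (weight on configurations with bacterial infection): 0.37·0.281 = 0.103970
Normalizer over all consistent configurations: 0.96·0.719 + 0.37·0.281 = 0.794210
Posterior = 0.103970 / 0.794210 ≈ 0.1309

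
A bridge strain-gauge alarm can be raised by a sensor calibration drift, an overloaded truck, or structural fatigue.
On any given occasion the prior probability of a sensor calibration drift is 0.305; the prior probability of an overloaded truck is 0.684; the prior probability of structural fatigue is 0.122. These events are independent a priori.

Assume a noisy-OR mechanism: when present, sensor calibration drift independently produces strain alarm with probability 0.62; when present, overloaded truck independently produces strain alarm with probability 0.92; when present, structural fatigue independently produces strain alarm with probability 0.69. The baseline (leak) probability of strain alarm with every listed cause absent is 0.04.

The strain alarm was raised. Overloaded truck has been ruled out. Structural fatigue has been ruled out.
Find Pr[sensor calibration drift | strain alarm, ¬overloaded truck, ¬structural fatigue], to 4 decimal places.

Under noisy-OR, P(strain alarm | causes) = 1 − (1−0.04)·∏(1−qᵢ) over the active causes.
Enumerate both values of sensor calibration drift and weight by the priors:
  P(strain alarm | ¬overloaded truck, ¬structural fatigue) = 0.04·0.695 + 0.6352·0.305
        = 0.027800 + 0.193736 = 0.221536
Keeping only the sensor calibration drift-present terms gives 0.193736, so
  P(sensor calibration drift | strain alarm, ¬overloaded truck, ¬structural fatigue) = 0.193736 / 0.221536 ≈ 0.8745

Pr[sensor calibration drift | strain alarm, ¬overloaded truck, ¬structural fatigue] ≈ 0.8745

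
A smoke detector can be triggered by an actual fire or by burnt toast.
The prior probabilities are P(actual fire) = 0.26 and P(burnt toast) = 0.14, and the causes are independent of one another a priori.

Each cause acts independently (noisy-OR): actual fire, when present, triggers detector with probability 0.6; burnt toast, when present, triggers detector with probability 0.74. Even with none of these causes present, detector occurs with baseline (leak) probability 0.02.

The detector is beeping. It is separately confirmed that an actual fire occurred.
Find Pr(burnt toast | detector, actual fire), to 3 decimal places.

Pr(burnt toast | detector, actual fire) ≈ 0.194

Under noisy-OR, P(detector | causes) = 1 − (1−0.02)·∏(1−qᵢ) over the active causes.
Weight on burnt toast=true, given the evidence: 0.89808*0.14 = 0.125731
Normalizer over all consistent configurations: 0.608*0.86 + 0.89808*0.14 = 0.648611
Posterior = 0.125731 / 0.648611 ≈ 0.194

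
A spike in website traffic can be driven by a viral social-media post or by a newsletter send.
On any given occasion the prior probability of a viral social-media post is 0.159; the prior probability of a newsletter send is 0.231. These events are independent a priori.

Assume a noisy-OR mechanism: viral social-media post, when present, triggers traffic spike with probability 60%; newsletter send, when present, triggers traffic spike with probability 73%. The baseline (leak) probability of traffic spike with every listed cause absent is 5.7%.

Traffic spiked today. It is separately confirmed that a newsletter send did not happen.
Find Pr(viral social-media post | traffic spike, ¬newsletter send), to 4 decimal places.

Pr(viral social-media post | traffic spike, ¬newsletter send) ≈ 0.6738

Under noisy-OR, P(traffic spike | causes) = 1 − (1−0.057)·∏(1−qᵢ) over the active causes.
Numerator (weight on configurations with viral social-media post): 0.6228*0.159 = 0.099025
Normalizer over all consistent configurations: 0.057*0.841 + 0.6228*0.159 = 0.146962
Posterior = 0.099025 / 0.146962 ≈ 0.6738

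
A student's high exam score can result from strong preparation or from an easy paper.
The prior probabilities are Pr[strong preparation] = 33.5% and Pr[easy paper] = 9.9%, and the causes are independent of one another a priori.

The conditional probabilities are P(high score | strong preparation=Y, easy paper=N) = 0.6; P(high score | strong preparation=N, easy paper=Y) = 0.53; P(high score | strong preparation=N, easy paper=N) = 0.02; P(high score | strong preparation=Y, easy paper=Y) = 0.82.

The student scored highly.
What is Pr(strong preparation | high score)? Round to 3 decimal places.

P(high score) = 0.02·0.665·0.901 + 0.53·0.665·0.099 + 0.6·0.335·0.901 + 0.82·0.335·0.099 = 0.011983 + 0.034893 + 0.181101 + 0.027195 = 0.255172
Of this, 0.208296 comes from 0.181101 + 0.027195 (the strong preparation=true cases).
So P(strong preparation | high score) = 0.208296/0.255172 ≈ 0.816.

Pr(strong preparation | high score) ≈ 0.816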